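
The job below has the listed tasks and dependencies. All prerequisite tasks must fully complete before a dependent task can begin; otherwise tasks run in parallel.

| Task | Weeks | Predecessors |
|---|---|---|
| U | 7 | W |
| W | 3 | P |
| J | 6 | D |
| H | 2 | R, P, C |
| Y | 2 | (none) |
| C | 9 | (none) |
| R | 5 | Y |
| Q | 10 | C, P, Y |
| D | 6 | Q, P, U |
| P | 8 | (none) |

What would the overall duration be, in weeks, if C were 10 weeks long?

32

Critical path before the change: C→Q→D→J = 9+10+6+6 = 31 giving 31 weeks.
C is on the critical path; changing it to 10 makes that path 32 weeks.
That remains the longest chain; total 32 weeks.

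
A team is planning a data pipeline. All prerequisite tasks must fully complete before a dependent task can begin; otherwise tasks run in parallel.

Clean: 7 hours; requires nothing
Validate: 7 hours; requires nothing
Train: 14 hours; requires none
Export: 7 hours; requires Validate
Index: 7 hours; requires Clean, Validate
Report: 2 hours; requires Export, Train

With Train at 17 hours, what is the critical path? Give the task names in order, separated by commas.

Train, Report

Critical path before the change: Train→Report = 14+2 = 16 giving 16 hours.
Train lies on that path, so at 17 hours the path becomes 19 hours.
No other chain overtakes it, so the finish is 19 hours.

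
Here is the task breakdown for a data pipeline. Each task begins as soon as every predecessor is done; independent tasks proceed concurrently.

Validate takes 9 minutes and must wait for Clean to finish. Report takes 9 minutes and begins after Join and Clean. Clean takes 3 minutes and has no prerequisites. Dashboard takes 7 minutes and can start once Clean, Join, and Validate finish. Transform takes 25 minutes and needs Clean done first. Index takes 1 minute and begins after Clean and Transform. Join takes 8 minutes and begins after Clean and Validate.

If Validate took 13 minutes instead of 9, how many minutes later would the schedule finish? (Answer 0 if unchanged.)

Actual critical path: Clean→Validate→Join→Report = 3+9+8+9 = 29 ⇒ 29 minutes.
Validate lies on that path, so at 13 minutes the path becomes 33 minutes.
No other chain overtakes it, so the finish is 33 minutes.
Change in finish: 33 − 29 = +4 minutes.

4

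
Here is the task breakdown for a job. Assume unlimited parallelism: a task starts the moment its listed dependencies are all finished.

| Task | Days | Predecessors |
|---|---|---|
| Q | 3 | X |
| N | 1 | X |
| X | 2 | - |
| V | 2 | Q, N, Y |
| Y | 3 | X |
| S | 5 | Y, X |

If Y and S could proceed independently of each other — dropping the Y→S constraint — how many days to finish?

Original critical path: X→Y→S = 2+3+5 = 10 ⇒ 10 days.
Without Y→S, S's earliest start moves from 5 to 2.
The longest chain is now X→Y→V = 2+3+2 = 7, so the project takes 7 days.

7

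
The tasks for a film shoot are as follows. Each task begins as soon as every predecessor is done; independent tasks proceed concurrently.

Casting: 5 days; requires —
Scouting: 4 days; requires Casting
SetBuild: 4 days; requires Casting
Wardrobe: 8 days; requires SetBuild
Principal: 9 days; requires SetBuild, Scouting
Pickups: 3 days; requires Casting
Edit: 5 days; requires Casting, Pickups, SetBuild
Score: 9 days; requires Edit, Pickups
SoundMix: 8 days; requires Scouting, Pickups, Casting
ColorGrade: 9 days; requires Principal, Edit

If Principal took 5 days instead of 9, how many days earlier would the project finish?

4

Baseline: Casting→Scouting→Principal→ColorGrade = 5+4+9+9 = 27 → 27 days.
Since Principal is critical, the -4 change carries straight to that chain (now 23 days).
The critical path is still Casting→Scouting→Principal→ColorGrade; finish is now 23 days.
Change in finish: 23 − 27 = -4 days.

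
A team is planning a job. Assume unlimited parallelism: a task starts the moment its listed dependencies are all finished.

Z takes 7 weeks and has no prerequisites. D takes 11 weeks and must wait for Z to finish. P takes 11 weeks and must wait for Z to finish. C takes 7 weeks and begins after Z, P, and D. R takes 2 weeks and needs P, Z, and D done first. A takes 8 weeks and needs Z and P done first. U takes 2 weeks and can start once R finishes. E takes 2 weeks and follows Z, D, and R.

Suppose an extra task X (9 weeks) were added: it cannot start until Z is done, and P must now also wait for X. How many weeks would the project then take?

Originally the project takes 26 weeks.
With X inserted, P now waits for max(Z, X).
New critical path: Z→X→P→A = 7+9+11+8 = 35 ⇒ 35 weeks.

35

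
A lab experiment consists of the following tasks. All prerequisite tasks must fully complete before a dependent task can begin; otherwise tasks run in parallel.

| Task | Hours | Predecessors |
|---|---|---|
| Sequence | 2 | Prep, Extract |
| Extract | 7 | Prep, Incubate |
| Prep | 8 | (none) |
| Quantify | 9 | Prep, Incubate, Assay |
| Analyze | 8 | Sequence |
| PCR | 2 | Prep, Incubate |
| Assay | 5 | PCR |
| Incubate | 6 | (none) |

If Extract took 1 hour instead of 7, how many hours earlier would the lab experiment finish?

1

Baseline: Prep→Extract→Sequence→Analyze = 8+7+2+8 = 25 → 25 hours.
Since Extract is critical, the -6 change carries straight to that chain (now 19 hours).
New critical path: Prep→PCR→Assay→Quantify = 8+2+5+9 = 24 ⇒ 24 hours.
Change in finish: 24 − 25 = -1 hours.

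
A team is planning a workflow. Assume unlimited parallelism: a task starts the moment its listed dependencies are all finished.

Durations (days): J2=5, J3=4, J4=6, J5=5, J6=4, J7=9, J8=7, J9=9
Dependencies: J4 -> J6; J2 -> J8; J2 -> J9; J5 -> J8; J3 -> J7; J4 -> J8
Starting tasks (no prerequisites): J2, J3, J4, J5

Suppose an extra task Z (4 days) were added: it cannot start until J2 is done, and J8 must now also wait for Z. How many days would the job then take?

16

Originally the job takes 14 days.
With Z inserted, J8 now waits for max(J5, J2, J4, Z).
New critical path: J2→Z→J8 = 5+4+7 = 16 ⇒ 16 days.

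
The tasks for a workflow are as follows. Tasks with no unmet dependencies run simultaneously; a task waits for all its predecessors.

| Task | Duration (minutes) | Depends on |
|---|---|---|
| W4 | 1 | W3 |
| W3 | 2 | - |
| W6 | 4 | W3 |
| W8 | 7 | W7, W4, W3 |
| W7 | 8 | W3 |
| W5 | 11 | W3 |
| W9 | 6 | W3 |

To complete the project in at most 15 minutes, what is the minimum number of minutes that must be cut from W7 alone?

Current finish: 17 minutes; target: 15.
W7 is on every critical path, so each minute cut from W7 cuts the finish by one (this holds down to a finish of 13).
Need 17 − 15 = 2 minutes off W7 → W7 becomes 6 minutes, finish becomes 15.

2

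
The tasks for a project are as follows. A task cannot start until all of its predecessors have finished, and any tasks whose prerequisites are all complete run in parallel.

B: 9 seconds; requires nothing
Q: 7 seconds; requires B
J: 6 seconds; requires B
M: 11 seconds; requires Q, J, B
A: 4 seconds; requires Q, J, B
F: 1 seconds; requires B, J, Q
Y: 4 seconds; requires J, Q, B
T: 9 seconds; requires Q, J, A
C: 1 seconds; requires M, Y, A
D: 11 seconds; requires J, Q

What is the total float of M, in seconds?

1

B→Q→A→T = 9+7+4+9 = 29 sets the makespan at 29 seconds.
The longest chain containing M totals 28 seconds.
So M can slip 28 − 27 = 1 second.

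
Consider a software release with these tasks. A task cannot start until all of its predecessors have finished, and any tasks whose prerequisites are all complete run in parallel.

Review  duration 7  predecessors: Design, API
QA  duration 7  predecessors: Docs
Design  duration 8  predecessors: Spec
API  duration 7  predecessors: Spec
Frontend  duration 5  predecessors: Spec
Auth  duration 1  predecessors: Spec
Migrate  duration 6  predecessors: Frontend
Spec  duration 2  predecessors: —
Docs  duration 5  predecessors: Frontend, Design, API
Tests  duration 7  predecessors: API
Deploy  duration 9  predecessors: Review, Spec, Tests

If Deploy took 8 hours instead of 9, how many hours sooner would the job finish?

1

The binding path is Spec→Design→Review→Deploy = 2+8+7+9 = 26; finish at 26 hours.
Deploy lies on that path, so at 8 hours the path becomes 25 hours.
That remains the longest chain; total 25 hours.
Change in finish: 25 − 26 = -1 hours.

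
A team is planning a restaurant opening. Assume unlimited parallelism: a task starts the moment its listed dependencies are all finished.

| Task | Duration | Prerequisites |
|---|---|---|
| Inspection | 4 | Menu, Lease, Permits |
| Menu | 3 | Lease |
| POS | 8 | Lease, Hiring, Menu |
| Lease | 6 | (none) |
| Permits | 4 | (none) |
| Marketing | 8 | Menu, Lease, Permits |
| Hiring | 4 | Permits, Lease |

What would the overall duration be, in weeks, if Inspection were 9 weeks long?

18

Critical path before the change: Lease→Hiring→POS = 6+4+8 = 18 giving 18 weeks.
Inspection is off the critical path — its longest chain is 13 weeks, giving 5 of slack.
That remains the longest chain; total 18 weeks.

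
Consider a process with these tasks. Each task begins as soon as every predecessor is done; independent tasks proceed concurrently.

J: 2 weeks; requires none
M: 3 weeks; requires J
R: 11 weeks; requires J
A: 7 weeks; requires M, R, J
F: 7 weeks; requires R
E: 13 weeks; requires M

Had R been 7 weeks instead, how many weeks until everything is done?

18

Actual critical path: J→R→A = 2+11+7 = 20 ⇒ 20 weeks.
Since R is critical, the -4 change carries straight to that chain (now 16 weeks).
Now J→M→E = 2+3+13 = 18 is longest, so the finish becomes 18 weeks.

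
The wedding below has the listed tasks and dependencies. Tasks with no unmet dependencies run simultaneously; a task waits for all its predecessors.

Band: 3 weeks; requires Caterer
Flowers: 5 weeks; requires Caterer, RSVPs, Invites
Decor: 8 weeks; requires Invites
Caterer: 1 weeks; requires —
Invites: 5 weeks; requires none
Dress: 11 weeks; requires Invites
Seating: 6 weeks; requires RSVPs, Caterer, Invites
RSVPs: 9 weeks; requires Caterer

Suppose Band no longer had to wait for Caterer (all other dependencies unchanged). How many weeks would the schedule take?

16

Original critical path: Caterer→RSVPs→Seating = 1+9+6 = 16 ⇒ 16 weeks.
Without Caterer→Band, Band's earliest start moves from 1 to 0.
New critical path: Caterer→RSVPs→Seating = 1+9+6 = 16 ⇒ 16 weeks.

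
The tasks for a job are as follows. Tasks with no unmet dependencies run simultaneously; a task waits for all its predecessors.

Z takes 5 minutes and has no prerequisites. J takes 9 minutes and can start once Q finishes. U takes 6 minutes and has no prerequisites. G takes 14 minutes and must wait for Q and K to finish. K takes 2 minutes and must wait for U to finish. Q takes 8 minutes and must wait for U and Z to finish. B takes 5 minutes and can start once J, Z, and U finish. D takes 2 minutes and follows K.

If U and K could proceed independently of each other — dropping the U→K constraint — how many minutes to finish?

Before: longest chain U→Q→J→B = 6+8+9+5 = 28, finish 28.
Without U→K, K's earliest start moves from 6 to 0.
New critical path: U→Q→J→B = 6+8+9+5 = 28 ⇒ 28 minutes.

28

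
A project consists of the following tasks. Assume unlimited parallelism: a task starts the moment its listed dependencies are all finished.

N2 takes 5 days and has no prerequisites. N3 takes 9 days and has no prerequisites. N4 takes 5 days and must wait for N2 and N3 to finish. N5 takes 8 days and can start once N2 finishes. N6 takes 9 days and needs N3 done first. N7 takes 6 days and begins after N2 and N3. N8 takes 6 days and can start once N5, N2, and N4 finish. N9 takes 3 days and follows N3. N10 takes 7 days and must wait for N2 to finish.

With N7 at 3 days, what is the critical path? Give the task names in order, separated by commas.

Critical path before the change: N3→N4→N8 = 9+5+6 = 20 giving 20 days.
The longest path through N7 is only 15 days, so N7 has float 5.
No other chain overtakes it, so the finish is 20 days.

N3, N4, N8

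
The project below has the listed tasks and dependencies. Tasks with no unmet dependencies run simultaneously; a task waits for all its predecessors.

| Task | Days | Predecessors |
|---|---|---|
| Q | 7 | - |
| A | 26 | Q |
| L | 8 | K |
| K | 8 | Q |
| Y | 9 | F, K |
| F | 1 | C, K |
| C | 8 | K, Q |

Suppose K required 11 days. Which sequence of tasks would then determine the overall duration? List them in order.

Q, K, C, F, Y

The binding path is Q→K→C→F→Y = 7+8+8+1+9 = 33; finish at 33 days.
K is on the critical path; changing it to 11 makes that path 36 days.
That remains the longest chain; total 36 days.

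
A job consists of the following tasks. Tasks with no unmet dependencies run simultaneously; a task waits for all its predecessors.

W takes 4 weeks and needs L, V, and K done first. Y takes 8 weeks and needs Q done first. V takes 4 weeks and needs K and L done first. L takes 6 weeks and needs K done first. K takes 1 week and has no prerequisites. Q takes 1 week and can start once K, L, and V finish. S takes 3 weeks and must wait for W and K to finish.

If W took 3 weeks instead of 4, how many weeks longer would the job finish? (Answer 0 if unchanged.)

0

As given, the longest chain is K→L→V→Q→Y = 1+6+4+1+8 = 20, so the finish is 20 weeks.
W is off the critical path — its longest chain is 18 weeks, giving 2 of slack.
The critical path is still K→L→V→Q→Y; finish is now 20 weeks.
Change in finish: 20 − 20 = +0 weeks.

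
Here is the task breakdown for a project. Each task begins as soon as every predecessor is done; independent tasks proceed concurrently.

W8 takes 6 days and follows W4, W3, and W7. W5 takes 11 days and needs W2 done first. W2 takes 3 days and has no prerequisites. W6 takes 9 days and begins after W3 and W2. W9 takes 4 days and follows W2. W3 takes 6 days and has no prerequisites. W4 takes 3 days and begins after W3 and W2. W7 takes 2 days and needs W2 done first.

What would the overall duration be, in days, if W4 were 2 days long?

15

As given, the longest chain is W3→W4→W8 = 6+3+6 = 15, so the finish is 15 days.
Since W4 is critical, the -1 change carries straight to that chain (now 14 days).
Now W3→W6 = 6+9 = 15 is longest, so the finish becomes 15 days.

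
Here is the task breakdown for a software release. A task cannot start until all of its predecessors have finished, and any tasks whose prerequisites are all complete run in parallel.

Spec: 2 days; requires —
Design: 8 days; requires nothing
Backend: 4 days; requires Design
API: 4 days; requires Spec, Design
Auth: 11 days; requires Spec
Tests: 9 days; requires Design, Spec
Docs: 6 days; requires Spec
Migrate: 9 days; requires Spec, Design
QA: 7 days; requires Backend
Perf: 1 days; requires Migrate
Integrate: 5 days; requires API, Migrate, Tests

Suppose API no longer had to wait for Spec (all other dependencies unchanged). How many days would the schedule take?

22

With the dependency in place, Design→Tests→Integrate = 8+9+5 = 22 sets the finish at 22 days.
Dropping Spec→API doesn't change API's earliest start (8); another predecessor still binds.
The longest chain is now Design→Tests→Integrate = 8+9+5 = 22, so the schedule takes 22 days.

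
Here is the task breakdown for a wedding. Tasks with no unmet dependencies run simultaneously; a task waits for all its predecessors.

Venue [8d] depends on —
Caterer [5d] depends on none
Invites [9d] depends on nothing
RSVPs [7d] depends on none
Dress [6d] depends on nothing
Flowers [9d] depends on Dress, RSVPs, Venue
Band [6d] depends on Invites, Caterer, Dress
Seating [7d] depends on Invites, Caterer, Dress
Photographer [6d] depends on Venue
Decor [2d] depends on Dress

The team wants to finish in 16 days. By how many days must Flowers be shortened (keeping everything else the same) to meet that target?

Current finish: 17 days; target: 16.
Flowers is on every critical path, so each day cut from Flowers cuts the finish by one (this holds down to a finish of 16).
Need 17 − 16 = 1 day off Flowers → Flowers becomes 8 days, finish becomes 16.

1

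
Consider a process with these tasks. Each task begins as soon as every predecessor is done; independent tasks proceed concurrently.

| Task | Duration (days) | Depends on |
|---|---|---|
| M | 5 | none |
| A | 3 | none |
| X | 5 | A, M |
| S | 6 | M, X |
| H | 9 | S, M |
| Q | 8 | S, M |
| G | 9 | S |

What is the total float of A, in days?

Critical path: M→X→S→H = 5+5+6+9 = 25, so the finish is 25 days.
Longest path through A: 23 days (earliest finish 3, latest finish 5).
Slack of A = 2 − 0 = 2 days.

2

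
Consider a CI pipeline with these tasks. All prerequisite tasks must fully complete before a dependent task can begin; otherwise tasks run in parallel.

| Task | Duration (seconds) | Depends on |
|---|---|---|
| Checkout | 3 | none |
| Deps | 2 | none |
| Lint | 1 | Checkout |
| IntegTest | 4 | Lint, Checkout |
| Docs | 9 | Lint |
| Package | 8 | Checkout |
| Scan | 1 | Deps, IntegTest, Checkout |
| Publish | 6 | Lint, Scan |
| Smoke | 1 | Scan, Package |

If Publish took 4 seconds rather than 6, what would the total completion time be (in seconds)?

13

Baseline: Checkout→Lint→IntegTest→Scan→Publish = 3+1+4+1+6 = 15 → 15 seconds.
Since Publish is critical, the -2 change carries straight to that chain (now 13 seconds).
That remains the longest chain; total 13 seconds.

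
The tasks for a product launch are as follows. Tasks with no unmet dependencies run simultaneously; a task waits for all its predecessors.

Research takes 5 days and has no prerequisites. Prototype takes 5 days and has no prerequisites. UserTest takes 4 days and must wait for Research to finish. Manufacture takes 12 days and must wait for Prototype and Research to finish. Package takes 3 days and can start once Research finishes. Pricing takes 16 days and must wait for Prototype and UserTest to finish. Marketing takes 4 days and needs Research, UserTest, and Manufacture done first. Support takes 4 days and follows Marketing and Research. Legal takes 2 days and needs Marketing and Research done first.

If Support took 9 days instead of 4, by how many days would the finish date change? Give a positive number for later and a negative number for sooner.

Critical path before the change: Prototype→Manufacture→Marketing→Support = 5+12+4+4 = 25 giving 25 days.
Support is on the critical path; changing it to 9 makes that path 30 days.
Now Research→Manufacture→Marketing→Support = 5+12+4+9 = 30 is longest, so the finish becomes 30 days.
Change in finish: 30 − 25 = +5 days.

5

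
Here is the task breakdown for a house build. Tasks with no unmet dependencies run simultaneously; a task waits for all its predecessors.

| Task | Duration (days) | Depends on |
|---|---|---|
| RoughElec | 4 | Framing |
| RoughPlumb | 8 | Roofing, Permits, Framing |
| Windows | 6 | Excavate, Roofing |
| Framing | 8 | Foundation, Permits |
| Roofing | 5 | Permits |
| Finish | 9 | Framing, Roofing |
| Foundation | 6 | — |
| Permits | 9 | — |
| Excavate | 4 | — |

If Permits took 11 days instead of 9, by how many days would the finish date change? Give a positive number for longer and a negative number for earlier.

As given, the longest chain is Permits→Framing→Finish = 9+8+9 = 26, so the finish is 26 days.
Permits is on the critical path; changing it to 11 makes that path 28 days.
The critical path is still Permits→Framing→Finish; finish is now 28 days.
Change in finish: 28 − 26 = +2 days.

2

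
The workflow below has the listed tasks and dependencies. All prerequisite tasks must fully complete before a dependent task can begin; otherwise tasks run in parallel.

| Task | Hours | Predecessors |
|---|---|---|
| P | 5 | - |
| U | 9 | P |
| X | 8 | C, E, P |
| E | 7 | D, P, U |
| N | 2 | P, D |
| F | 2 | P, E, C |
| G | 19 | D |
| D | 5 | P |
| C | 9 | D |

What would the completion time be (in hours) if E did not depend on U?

With the dependency in place, P→U→E→X = 5+9+7+8 = 29 sets the finish at 29 hours.
Without U→E, E's earliest start moves from 14 to 10.
New critical path: P→D→G = 5+5+19 = 29 ⇒ 29 hours.

29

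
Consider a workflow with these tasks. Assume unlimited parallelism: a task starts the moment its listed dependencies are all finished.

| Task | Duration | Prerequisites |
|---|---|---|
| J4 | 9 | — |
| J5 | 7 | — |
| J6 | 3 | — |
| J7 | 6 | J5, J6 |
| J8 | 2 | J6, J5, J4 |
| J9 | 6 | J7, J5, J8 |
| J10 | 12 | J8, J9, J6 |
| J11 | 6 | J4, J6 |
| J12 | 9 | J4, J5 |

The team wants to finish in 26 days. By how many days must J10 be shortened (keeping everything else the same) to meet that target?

Current finish: 31 days; target: 26.
J10 is on every critical path, so each day cut from J10 cuts the finish by one (this holds down to a finish of 20).
Need 31 − 26 = 5 days off J10 → J10 becomes 7 days, finish becomes 26.

5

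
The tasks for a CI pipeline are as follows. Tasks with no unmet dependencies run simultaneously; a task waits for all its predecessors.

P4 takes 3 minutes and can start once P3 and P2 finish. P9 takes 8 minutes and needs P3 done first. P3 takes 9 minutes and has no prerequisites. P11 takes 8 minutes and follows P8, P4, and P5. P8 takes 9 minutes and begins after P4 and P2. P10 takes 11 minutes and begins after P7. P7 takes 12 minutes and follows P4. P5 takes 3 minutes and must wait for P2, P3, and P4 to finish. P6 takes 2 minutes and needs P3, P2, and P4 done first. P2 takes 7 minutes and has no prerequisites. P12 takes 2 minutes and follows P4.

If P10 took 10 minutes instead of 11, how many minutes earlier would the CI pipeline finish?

As given, the longest chain is P3→P4→P7→P10 = 9+3+12+11 = 35, so the finish is 35 minutes.
P10 is on the critical path; changing it to 10 makes that path 34 minutes.
No other chain overtakes it, so the finish is 34 minutes.
Change in finish: 34 − 35 = -1 minutes.

1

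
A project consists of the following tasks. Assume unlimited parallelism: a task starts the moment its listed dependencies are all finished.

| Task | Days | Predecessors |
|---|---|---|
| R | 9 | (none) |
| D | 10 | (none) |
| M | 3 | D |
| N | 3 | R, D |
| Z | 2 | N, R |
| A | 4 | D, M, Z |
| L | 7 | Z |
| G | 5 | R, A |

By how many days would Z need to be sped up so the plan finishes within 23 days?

1

Current finish: 24 days; target: 23.
Z is on every critical path, so each day cut from Z cuts the finish by one (this holds down to a finish of 23).
Need 24 − 23 = 1 day off Z → Z becomes 1 day, finish becomes 23.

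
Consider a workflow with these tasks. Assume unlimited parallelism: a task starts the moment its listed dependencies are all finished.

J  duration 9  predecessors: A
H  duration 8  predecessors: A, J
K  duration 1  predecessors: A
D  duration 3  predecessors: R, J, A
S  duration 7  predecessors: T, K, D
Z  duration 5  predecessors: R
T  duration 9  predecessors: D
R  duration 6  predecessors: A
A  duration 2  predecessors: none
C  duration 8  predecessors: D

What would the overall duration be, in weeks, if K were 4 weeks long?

Baseline: A→J→D→T→S = 2+9+3+9+7 = 30 → 30 weeks.
K is off the critical path — its longest chain is 10 weeks, giving 20 of slack.
That remains the longest chain; total 30 weeks.

30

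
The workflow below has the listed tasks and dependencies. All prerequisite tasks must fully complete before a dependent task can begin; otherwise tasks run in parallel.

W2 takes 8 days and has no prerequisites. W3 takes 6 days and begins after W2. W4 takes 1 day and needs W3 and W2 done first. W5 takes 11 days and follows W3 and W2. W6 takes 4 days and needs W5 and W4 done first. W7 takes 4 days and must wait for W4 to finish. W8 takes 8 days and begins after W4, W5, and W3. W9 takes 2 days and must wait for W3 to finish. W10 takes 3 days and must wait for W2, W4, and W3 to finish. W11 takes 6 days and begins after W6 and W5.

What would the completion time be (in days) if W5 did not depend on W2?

35

With the dependency in place, W2→W3→W5→W6→W11 = 8+6+11+4+6 = 35 sets the finish at 35 days.
Dropping W2→W5 doesn't change W5's earliest start (14); another predecessor still binds.
New critical path: W2→W3→W5→W6→W11 = 8+6+11+4+6 = 35 ⇒ 35 days.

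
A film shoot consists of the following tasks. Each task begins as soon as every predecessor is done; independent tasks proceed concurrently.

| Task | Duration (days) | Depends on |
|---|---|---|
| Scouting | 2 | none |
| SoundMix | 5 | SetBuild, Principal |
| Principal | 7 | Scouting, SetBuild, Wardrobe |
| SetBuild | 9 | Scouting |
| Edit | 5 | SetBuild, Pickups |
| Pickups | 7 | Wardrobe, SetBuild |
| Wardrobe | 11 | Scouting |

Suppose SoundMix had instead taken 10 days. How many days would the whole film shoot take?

30

Critical path before the change: Scouting→Wardrobe→Principal→SoundMix = 2+11+7+5 = 25 giving 25 days.
Since SoundMix is critical, the +5 change carries straight to that chain (now 30 days).
That remains the longest chain; total 30 days.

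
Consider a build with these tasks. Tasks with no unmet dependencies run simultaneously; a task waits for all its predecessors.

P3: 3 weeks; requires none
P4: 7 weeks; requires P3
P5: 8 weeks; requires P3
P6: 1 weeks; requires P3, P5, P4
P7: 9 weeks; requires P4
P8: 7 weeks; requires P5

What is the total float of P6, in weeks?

P3→P4→P7 = 3+7+9 = 19 sets the makespan at 19 weeks.
P6 finishes as early as 12 and must finish by 19.
So P6 can slip 19 − 12 = 7 weeks.

7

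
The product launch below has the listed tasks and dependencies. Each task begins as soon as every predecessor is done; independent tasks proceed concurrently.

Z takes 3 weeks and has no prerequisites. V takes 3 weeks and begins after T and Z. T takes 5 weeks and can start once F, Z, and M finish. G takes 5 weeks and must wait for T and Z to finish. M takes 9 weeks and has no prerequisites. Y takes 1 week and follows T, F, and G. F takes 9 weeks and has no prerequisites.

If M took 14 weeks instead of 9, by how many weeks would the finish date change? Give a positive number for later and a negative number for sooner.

As given, the longest chain is M→T→G→Y = 9+5+5+1 = 20, so the finish is 20 weeks.
M lies on that path, so at 14 weeks the path becomes 25 weeks.
That remains the longest chain; total 25 weeks.
Change in finish: 25 − 20 = +5 weeks.

5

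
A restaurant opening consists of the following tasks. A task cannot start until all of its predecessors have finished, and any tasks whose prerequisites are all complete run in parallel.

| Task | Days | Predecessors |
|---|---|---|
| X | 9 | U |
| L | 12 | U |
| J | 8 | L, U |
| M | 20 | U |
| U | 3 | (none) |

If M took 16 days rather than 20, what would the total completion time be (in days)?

Baseline: U→M = 3+20 = 23 → 23 days.
M is on the critical path; changing it to 16 makes that path 19 days.
Now U→L→J = 3+12+8 = 23 is longest, so the finish becomes 23 days.

23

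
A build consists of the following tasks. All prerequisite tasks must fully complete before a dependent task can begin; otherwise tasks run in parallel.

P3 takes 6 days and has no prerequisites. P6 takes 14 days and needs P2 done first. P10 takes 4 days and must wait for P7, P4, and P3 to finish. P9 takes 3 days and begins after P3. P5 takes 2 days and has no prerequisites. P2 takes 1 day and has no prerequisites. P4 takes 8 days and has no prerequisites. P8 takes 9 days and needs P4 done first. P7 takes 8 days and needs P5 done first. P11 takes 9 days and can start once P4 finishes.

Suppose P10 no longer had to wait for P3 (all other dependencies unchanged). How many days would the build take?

Before: longest chain P4→P8 = 8+9 = 17, finish 17.
Dropping P3→P10 doesn't change P10's earliest start (10); another predecessor still binds.
New critical path: P4→P8 = 8+9 = 17 ⇒ 17 days.

17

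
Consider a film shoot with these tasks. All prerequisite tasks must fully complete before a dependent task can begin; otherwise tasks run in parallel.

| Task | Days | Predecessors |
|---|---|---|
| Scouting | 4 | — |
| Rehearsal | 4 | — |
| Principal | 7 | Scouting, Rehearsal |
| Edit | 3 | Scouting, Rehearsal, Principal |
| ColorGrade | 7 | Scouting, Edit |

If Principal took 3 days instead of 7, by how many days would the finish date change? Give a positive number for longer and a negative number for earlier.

The binding path is Scouting→Principal→Edit→ColorGrade = 4+7+3+7 = 21; finish at 21 days.
Principal is on the critical path; changing it to 3 makes that path 17 days.
The critical path is still Scouting→Principal→Edit→ColorGrade; finish is now 17 days.
Change in finish: 17 − 21 = -4 days.

-4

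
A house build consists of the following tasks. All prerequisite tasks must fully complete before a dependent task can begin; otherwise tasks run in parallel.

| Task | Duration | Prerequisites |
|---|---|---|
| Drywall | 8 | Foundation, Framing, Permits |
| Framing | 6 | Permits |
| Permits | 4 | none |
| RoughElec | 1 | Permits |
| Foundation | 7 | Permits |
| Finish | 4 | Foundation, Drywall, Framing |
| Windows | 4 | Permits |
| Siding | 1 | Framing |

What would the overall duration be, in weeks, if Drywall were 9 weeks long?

Actual critical path: Permits→Foundation→Drywall→Finish = 4+7+8+4 = 23 ⇒ 23 weeks.
Drywall lies on that path, so at 9 weeks the path becomes 24 weeks.
No other chain overtakes it, so the finish is 24 weeks.

24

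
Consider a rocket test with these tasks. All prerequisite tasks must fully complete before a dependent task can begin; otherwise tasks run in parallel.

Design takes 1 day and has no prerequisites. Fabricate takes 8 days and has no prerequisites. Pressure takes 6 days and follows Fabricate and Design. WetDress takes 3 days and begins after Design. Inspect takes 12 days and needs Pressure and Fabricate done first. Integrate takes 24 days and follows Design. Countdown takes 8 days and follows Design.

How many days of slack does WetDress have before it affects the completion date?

22

The longest chain is Fabricate→Pressure→Inspect = 8+6+12 = 26; overall finish 26 days.
WetDress finishes as early as 4 and must finish by 26.
So WetDress can slip 26 − 4 = 22 days.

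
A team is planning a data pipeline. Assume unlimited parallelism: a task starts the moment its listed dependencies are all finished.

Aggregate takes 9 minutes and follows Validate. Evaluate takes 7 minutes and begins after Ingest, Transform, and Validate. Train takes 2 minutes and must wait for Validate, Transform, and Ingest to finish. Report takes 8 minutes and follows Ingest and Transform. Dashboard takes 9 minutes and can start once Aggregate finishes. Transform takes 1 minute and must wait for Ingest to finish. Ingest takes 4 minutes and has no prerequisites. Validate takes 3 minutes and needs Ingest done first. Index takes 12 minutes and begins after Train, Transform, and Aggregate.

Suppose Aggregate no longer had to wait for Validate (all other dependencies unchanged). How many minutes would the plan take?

Original critical path: Ingest→Validate→Aggregate→Index = 4+3+9+12 = 28 ⇒ 28 minutes.
Without Validate→Aggregate, Aggregate's earliest start moves from 7 to 0.
New critical path: Ingest→Validate→Train→Index = 4+3+2+12 = 21 ⇒ 21 minutes.

21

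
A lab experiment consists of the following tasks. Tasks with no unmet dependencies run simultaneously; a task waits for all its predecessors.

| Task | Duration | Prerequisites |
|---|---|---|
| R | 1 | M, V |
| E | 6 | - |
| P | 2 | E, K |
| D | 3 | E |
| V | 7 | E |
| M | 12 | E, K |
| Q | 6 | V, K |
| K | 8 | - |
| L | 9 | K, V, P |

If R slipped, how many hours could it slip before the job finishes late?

1

The longest chain is E→V→L = 6+7+9 = 22; overall finish 22 hours.
Longest path through R: 21 hours (earliest finish 21, latest finish 22).
So R can slip 22 − 21 = 1 hour.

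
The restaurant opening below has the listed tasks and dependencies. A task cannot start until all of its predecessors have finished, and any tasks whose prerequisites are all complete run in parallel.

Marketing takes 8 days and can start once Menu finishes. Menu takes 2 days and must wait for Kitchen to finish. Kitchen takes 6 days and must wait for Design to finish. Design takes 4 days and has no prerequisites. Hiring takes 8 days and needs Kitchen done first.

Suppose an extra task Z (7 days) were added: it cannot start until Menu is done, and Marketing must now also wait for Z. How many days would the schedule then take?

27

Originally the schedule takes 20 days.
With Z inserted, Marketing now waits for max(Menu, Z).
New critical path: Design→Kitchen→Menu→Z→Marketing = 4+6+2+7+8 = 27 ⇒ 27 days.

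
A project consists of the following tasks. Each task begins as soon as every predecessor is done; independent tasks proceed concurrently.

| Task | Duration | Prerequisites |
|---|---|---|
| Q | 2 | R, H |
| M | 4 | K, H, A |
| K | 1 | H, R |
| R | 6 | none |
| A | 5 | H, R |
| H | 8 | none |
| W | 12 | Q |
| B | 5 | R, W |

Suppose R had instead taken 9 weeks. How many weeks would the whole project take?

Actual critical path: H→Q→W→B = 8+2+12+5 = 27 ⇒ 27 weeks.
R is off the critical path — its longest chain is 25 weeks, giving 2 of slack.
New critical path: R→Q→W→B = 9+2+12+5 = 28 ⇒ 28 weeks.

28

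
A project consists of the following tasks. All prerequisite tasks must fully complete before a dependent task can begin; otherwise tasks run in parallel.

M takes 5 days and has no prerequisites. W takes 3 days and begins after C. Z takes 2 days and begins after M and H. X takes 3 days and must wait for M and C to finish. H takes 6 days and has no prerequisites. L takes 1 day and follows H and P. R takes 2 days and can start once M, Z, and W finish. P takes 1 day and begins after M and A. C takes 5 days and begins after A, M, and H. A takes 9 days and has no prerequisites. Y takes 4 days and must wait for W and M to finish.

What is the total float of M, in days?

The longest chain is A→C→W→Y = 9+5+3+4 = 21; overall finish 21 days.
M finishes as early as 5 and must finish by 9.
Slack of M = 4 − 0 = 4 days.

4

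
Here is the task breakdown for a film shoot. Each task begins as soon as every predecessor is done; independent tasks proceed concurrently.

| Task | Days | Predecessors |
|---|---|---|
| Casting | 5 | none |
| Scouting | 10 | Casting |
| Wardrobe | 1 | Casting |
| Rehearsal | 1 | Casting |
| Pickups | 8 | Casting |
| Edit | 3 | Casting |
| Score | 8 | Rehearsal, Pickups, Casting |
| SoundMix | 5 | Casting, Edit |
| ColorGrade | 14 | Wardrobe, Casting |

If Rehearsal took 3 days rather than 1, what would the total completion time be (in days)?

Critical path before the change: Casting→Pickups→Score = 5+8+8 = 21 giving 21 days.
Rehearsal is off the critical path — its longest chain is 14 days, giving 7 of slack.
That remains the longest chain; total 21 days.

21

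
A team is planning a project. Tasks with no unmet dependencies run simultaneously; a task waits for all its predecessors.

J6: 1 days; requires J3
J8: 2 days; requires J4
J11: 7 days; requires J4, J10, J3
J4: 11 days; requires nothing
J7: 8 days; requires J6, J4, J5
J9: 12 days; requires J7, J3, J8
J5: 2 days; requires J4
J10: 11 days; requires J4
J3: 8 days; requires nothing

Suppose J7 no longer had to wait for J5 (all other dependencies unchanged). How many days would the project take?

31

With the dependency in place, J4→J5→J7→J9 = 11+2+8+12 = 33 sets the finish at 33 days.
Without J5→J7, J7's earliest start moves from 13 to 11.
The longest chain is now J4→J7→J9 = 11+8+12 = 31, so the project takes 31 days.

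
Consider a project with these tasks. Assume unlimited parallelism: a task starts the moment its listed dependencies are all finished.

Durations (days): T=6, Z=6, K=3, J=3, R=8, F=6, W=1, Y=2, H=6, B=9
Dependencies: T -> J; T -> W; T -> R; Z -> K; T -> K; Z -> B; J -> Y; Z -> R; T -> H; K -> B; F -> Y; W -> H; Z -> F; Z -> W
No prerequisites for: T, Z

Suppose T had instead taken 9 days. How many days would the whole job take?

As given, the longest chain is T→K→B = 6+3+9 = 18, so the finish is 18 days.
T is on the critical path; changing it to 9 makes that path 21 days.
No other chain overtakes it, so the finish is 21 days.

21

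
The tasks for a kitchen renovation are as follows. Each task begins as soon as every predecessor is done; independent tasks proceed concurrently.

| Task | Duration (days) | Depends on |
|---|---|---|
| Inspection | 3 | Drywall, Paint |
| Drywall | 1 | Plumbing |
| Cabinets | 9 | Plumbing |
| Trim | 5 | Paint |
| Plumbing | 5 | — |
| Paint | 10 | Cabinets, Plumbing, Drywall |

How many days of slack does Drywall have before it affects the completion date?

8

The longest chain is Plumbing→Cabinets→Paint→Trim = 5+9+10+5 = 29; overall finish 29 days.
Drywall finishes as early as 6 and must finish by 14.
Slack of Drywall = 13 − 5 = 8 days.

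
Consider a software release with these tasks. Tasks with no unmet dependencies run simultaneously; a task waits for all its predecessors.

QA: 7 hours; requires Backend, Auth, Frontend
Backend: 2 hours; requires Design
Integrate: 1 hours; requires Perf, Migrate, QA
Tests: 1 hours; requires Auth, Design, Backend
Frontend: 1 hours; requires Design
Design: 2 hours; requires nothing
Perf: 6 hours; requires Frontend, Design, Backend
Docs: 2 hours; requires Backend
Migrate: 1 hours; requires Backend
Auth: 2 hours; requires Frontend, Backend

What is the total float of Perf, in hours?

3

Critical path: Design→Backend→Auth→QA→Integrate = 2+2+2+7+1 = 14, so the finish is 14 hours.
Perf finishes as early as 10 and must finish by 13.
So Perf can slip 13 − 10 = 3 hours.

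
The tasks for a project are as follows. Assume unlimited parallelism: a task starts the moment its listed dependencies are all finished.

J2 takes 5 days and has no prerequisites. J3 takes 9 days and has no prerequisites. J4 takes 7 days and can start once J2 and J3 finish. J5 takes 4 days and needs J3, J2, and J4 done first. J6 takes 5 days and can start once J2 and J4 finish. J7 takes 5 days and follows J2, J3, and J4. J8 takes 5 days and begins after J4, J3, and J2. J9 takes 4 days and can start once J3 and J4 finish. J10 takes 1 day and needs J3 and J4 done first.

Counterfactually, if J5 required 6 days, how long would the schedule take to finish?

The binding path is J3→J4→J6 = 9+7+5 = 21; finish at 21 days.
J5 has 1 day of float (longest path through it is 20).
The binding chain switches to J3→J4→J5 = 9+7+6 = 22; finish 22 days.

22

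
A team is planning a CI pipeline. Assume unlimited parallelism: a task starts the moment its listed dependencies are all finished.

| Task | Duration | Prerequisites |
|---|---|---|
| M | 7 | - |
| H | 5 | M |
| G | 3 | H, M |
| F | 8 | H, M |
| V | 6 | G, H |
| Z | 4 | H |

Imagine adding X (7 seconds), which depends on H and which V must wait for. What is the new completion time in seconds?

25

Originally the CI pipeline takes 21 seconds.
With X inserted, V now waits for max(G, H, X).
New critical path: M→H→X→V = 7+5+7+6 = 25 ⇒ 25 seconds.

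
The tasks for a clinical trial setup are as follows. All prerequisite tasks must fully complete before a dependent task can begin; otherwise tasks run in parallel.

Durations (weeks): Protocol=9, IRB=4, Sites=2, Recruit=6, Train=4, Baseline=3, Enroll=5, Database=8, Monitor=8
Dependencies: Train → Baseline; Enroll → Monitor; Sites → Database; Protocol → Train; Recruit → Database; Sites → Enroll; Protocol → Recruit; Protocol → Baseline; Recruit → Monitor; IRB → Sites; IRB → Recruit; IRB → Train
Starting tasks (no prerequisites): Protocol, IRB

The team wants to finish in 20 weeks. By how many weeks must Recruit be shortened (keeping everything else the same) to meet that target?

Current finish: 23 weeks; target: 20.
Recruit is on every critical path, so each week cut from Recruit cuts the finish by one (this holds down to a finish of 19).
Need 23 − 20 = 3 weeks off Recruit → Recruit becomes 3 weeks, finish becomes 20.

3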